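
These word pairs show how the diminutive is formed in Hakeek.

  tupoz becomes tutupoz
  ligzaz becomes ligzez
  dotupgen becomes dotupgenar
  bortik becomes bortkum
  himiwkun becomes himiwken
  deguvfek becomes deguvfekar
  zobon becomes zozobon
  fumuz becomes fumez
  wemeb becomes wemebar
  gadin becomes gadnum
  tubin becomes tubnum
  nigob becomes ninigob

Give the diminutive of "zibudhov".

zizibudhov

zobon and gadin both end in -n yet inflect differently (zozobon, gadnum), so the final letter is not what conditions the rule; the last vowel is.
"zibudhov" has last vowel 'o'. The stems whose last vowel is 'o' (tupoz → tutupoz, nigob → ninigob, zobon → zozobon) repeat the first consonant+vowel as a prefix.
So zibudhov → zizibudhov.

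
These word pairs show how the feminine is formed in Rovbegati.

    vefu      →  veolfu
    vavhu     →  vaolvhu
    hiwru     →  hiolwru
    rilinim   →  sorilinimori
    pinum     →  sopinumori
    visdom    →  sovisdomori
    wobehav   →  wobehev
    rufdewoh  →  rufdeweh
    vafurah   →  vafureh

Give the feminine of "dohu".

doolhu

vefu and pinum both have last vowel 'u' yet inflect differently (veolfu, sopinumori), so the last vowel is not what conditions the rule; the final letter is.
"dohu" ends in -u. The stems ending in -u (vefu → veolfu, vavhu → vaolvhu, hiwru → hiolwru) insert -ol- after the first vowel.
So dohu → doolhu.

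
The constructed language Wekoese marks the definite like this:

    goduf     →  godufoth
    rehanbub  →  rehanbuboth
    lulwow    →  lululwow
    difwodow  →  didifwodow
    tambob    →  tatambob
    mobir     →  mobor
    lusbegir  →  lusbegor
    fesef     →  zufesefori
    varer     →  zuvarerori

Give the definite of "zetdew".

"zetdew" has last vowel 'e'. The stems whose last vowel is 'e' (fesef → zufesefori, varer → zuvarerori) add zu- … -ori around the stem.
So zetdew → zuzetdewori.

zuzetdewori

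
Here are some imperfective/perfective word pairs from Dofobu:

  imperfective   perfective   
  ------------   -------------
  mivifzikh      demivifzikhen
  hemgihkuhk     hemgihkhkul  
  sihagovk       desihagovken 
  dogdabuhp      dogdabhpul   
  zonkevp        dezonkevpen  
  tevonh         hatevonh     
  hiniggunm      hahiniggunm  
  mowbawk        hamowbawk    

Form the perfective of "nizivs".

dogdabuhp and zonkevp both end in -p yet inflect differently (dogdabhpul, dezonkevpen), so the final letter is not what conditions the rule; the second-to-last letter is.
"nizivs" has second-to-last letter 'v'. The stems whose second-to-last letter is 'v' (zonkevp → dezonkevpen, sihagovk → desihagovken) add de- … -en around the stem.
So nizivs → denizivsen.

denizivsen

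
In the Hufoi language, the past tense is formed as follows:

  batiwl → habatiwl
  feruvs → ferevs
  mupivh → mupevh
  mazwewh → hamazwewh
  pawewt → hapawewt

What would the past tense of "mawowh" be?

hamawowh

mazwewh and mupivh both end in -h yet inflect differently (hamazwewh, mupevh), so the final letter is not what conditions the rule; the second-to-last letter is.
"mawowh" has second-to-last letter 'w'. The stems whose second-to-last letter is 'w' (pawewt → hapawewt, batiwl → habatiwl, mazwewh → hamazwewh) add the prefix ha-.
So mawowh → hamawowh.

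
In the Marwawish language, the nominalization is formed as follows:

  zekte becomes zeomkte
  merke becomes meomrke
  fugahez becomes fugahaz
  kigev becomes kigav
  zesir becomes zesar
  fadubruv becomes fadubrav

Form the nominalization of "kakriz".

kakraz

"kakriz" ends in a consonant. The stems ending in a consonant (fugahez → fugahaz, kigev → kigav, zesir → zesar) change the last vowel to 'a'.
The other pattern: stems ending in a vowel insert -om- after the first vowel.
So kakriz → kakraz.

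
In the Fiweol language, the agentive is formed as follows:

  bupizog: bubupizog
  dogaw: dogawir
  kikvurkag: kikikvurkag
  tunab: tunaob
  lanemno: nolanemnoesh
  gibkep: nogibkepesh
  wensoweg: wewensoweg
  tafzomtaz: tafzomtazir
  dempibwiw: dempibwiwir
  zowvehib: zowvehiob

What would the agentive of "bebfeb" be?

bebfeob

tunab and dogaw both have last vowel 'a' yet inflect differently (tunaob, dogawir), so the last vowel is not what conditions the rule; the final letter is.
"bebfeb" ends in -b. The stems ending in -b (zowvehib → zowvehiob, tunab → tunaob) drop the final letter and add -ob.
The other patterns: stems ending in -w or -z add -ir; stems ending in -g repeat the first consonant+vowel as a prefix; stems ending in -o or -p add no- … -esh around the stem.
So bebfeb → bebfeob.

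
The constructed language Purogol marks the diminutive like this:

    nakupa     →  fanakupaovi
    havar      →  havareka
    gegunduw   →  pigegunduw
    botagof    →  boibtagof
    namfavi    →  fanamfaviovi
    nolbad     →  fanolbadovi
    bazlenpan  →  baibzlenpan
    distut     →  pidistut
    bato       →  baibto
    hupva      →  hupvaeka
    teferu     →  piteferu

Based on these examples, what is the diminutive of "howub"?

howubeka

"howub" begins with h-. The stems beginning with h- (hupva → hupvaeka, havar → havareka) add -eka.
The other patterns: stems beginning with b- insert -ib- after the first vowel; stems beginning with n- add fa- … -ovi around the stem; stems beginning with d-, g- or t- add the prefix pi-.
So howub → howubeka.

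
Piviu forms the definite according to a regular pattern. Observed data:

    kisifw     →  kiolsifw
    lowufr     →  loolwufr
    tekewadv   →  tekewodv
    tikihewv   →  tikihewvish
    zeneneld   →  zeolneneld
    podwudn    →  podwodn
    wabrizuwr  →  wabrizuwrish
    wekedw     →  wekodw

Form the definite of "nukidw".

"nukidw" has second-to-last letter 'd'. The stems whose second-to-last letter is 'd' (podwudn → podwodn, wekedw → wekodw, tekewadv → tekewodv) change the last vowel to 'o'.
So nukidw → nukodw.

nukodw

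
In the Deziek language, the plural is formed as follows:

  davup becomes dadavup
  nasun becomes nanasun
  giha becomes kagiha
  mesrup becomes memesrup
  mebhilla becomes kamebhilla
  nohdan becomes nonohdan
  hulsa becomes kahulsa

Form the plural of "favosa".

"favosa" ends in -a. The stems ending in -a (giha → kagiha, hulsa → kahulsa, mebhilla → kamebhilla) add the prefix ka-.
The other pattern: stems ending in -n or -p repeat the first consonant+vowel as a prefix.
So favosa → kafavosa.

kafavosa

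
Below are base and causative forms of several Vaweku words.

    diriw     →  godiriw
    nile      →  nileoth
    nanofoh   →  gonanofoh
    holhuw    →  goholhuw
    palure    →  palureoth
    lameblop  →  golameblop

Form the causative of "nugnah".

gonugnah

nanofoh and nile both begin with n- yet inflect differently (gonanofoh, nileoth), so the first letter is not what conditions the rule; whether the stem ends in a vowel or a consonant is.
"nugnah" ends in a consonant. The stems ending in a consonant (holhuw → goholhuw, diriw → godiriw, nanofoh → gonanofoh) add the prefix go-.
The other pattern: stems ending in a vowel add -oth.
So nugnah → gonugnah.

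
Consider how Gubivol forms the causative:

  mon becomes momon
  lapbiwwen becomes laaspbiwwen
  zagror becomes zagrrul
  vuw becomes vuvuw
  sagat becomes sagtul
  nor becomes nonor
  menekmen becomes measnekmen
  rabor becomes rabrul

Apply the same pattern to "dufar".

"dufar" has 2 vowels. The stems with 2 vowels (sagat → sagtul, rabor → rabrul, zagror → zagrrul) delete the last vowel and add -ul.
So dufar → dufrul.

dufrul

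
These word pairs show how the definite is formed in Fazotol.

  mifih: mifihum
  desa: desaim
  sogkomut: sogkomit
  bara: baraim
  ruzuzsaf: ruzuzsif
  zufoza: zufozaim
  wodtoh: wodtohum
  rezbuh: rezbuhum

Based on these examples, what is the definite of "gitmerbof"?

gitmerbif

"gitmerbof" ends in -f. The one such stem in the data (ruzuzsaf → ruzuzsif) changes the last vowel to 'i' (as does sogkomut), so the same rule applies.
The other patterns: stems ending in -a add -im; stems ending in -h add -um.
So gitmerbof → gitmerbif.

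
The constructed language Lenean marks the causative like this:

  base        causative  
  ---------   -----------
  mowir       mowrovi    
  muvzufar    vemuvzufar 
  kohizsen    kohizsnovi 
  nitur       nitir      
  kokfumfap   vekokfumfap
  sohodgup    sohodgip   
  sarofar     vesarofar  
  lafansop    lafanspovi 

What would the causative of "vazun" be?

vazin

kokfumfap and sohodgup both end in -p yet inflect differently (vekokfumfap, sohodgip), so the final letter is not what conditions the rule; the last vowel is.
"vazun" has last vowel 'u'. The stems whose last vowel is 'u' (sohodgup → sohodgip, nitur → nitir) change the last vowel to 'i'.
So vazun → vazin.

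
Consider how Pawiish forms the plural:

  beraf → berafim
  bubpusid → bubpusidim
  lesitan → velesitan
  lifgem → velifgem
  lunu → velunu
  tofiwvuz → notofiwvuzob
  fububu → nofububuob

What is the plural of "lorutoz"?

velorutoz

lunu and fububu both end in -u yet inflect differently (velunu, nofububuob), so the final letter is not what conditions the rule; the first letter is.
"lorutoz" begins with l-. The stems beginning with l- (lesitan → velesitan, lifgem → velifgem, lunu → velunu) add the prefix ve-.
So lorutoz → velorutoz.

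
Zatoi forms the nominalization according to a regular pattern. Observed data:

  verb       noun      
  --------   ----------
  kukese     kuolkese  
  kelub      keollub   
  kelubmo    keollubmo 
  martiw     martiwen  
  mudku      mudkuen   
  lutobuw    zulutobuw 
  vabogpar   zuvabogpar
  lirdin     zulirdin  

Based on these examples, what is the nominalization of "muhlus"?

"muhlus" begins with m-. The stems beginning with m- (martiw → martiwen, mudku → mudkuen) add -en.
The other patterns: stems beginning with k- insert -ol- after the first vowel; stems beginning with l- or v- add the prefix zu-.
So muhlus → muhlusen.

muhlusen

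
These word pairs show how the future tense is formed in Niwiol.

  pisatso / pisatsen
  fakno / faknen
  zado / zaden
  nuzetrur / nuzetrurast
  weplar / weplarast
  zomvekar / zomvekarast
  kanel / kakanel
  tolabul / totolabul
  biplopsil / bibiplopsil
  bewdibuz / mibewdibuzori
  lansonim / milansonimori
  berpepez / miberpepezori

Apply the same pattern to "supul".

nuzetrur and tolabul both have last vowel 'u' yet inflect differently (nuzetrurast, totolabul), so the last vowel is not what conditions the rule; the final letter is.
"supul" ends in -l. The stems ending in -l (kanel → kakanel, tolabul → totolabul, biplopsil → bibiplopsil) repeat the first consonant+vowel as a prefix.
The other patterns: stems ending in -o drop the final letter and add -en; stems ending in -r add -ast; stems ending in -m or -z add mi- … -ori around the stem.
So supul → susupul.

susupul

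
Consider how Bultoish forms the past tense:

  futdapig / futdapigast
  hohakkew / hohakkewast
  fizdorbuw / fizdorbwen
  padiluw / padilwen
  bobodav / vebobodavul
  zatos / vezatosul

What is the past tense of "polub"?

polben

hohakkew and fizdorbuw both end in -w yet inflect differently (hohakkewast, fizdorbwen), so the final letter is not what conditions the rule; the last vowel is.
"polub" has last vowel 'u'. The stems whose last vowel is 'u' (fizdorbuw → fizdorbwen, padiluw → padilwen) delete the last vowel and add -en.
The other patterns: stems whose last vowel is 'e' or 'i' add -ast; stems whose last vowel is 'a' or 'o' add ve- … -ul around the stem.
So polub → polben.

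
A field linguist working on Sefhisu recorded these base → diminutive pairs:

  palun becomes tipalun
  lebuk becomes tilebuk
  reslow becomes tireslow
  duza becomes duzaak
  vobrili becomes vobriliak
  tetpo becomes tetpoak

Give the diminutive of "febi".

febiak

"febi" ends in a vowel. The stems ending in a vowel (duza → duzaak, vobrili → vobriliak, tetpo → tetpoak) add -ak.
So febi → febiak.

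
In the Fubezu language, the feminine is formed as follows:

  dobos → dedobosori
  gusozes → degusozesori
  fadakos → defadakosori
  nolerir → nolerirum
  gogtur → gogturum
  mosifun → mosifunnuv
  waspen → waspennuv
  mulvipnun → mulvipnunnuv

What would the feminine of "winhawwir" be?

gogtur and mosifun both have last vowel 'u' yet inflect differently (gogturum, mosifunnuv), so the last vowel is not what conditions the rule; the final letter is.
"winhawwir" ends in -r. The stems ending in -r (nolerir → nolerirum, gogtur → gogturum) add -um.
So winhawwir → winhawwirum.

winhawwirum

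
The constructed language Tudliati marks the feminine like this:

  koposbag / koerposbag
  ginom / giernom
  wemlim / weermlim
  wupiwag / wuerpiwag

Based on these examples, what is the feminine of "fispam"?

Every pair shown (koposbag → koerposbag, ginom → giernom, wemlim → weermlim, …) follows the same rule: insert -er- after the first vowel.
So fispam → fierspam.

fierspam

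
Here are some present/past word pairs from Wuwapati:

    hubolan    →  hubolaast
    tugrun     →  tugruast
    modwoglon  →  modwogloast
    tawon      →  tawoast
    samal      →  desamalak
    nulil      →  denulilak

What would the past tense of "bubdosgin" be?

bubdosgiast

hubolan and samal both have last vowel 'a' yet inflect differently (hubolaast, desamalak), so the last vowel is not what conditions the rule; the final letter is.
"bubdosgin" ends in -n. The stems ending in -n (hubolan → hubolaast, tugrun → tugruast, modwoglon → modwogloast) drop the final letter and add -ast.
The other pattern: stems ending in -l add de- … -ak around the stem.
So bubdosgin → bubdosgiast.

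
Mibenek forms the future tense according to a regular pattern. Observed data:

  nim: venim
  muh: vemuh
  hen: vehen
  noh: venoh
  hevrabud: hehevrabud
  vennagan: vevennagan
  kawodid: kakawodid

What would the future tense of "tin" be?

vetin

muh and hevrabud both have last vowel 'u' yet inflect differently (vemuh, hehevrabud), so the last vowel is not what conditions the rule; the number of vowels is.
"tin" has 1 vowel. The stems with 1 vowel (nim → venim, muh → vemuh, hen → vehen) add the prefix ve-.
So tin → vetin.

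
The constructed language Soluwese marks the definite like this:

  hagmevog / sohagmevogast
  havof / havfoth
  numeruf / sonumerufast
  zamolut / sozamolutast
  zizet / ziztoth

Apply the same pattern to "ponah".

"ponah" has 2 vowels. The stems with 2 vowels (zizet → ziztoth, havof → havfoth) delete the last vowel and add -oth.
So ponah → ponhoth.

ponhoth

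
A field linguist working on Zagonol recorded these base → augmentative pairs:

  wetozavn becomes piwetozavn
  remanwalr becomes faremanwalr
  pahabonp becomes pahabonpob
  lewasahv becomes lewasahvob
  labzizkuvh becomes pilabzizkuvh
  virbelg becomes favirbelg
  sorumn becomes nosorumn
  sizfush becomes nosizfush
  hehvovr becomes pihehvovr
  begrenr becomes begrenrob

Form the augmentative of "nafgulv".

"nafgulv" has second-to-last letter 'l'. The stems whose second-to-last letter is 'l' (remanwalr → faremanwalr, virbelg → favirbelg) add the prefix fa-.
So nafgulv → fanafgulv.

fanafgulv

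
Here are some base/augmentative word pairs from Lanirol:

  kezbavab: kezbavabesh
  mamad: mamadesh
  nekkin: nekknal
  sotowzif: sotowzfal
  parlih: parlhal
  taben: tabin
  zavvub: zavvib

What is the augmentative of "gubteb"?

gubtib

"gubteb" has last vowel 'e'. The one such stem in the data (taben → tabin) changes the last vowel to 'i' (as does zavvub), so the same rule applies.
So gubteb → gubtib.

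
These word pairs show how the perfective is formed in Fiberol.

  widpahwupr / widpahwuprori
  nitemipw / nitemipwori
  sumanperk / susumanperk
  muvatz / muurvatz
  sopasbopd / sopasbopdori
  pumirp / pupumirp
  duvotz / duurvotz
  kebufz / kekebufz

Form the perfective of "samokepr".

kebufz and muvatz both end in -z yet inflect differently (kekebufz, muurvatz), so the final letter is not what conditions the rule; the second-to-last letter is.
"samokepr" has second-to-last letter 'p'. The stems whose second-to-last letter is 'p' (widpahwupr → widpahwuprori, sopasbopd → sopasbopdori, nitemipw → nitemipwori) add -ori.
The other patterns: stems whose second-to-last letter is 'f' or 'r' repeat the first consonant+vowel as a prefix; stems whose second-to-last letter is 't' insert -ur- after the first vowel.
So samokepr → samokeprori.

samokeprori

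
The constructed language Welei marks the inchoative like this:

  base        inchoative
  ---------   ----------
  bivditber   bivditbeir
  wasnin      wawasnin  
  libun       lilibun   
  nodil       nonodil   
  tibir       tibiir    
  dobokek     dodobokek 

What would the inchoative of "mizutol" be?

tibir and wasnin both have last vowel 'i' yet inflect differently (tibiir, wawasnin), so the last vowel is not what conditions the rule; the final letter is.
"mizutol" ends in -l. The one such stem in the data (nodil → nonodil) repeats the first consonant+vowel as a prefix (as do libun, wasnin), so the same rule applies.
So mizutol → mimizutol.

mimizutol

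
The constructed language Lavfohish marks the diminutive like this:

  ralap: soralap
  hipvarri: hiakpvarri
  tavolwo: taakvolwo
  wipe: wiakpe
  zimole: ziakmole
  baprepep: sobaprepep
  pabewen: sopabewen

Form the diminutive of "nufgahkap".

baprepep and zimole both have last vowel 'e' yet inflect differently (sobaprepep, ziakmole), so the last vowel is not what conditions the rule; whether the stem ends in a vowel or a consonant is.
"nufgahkap" ends in a consonant. The stems ending in a consonant (ralap → soralap, baprepep → sobaprepep, pabewen → sopabewen) add the prefix so-.
The other pattern: stems ending in a vowel insert -ak- after the first vowel.
So nufgahkap → sonufgahkap.

sonufgahkap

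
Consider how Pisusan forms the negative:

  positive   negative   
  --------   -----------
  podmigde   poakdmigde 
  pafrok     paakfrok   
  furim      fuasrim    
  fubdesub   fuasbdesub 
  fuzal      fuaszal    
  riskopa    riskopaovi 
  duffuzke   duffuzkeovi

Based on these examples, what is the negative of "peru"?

podmigde and duffuzke both end in -e yet inflect differently (poakdmigde, duffuzkeovi), so the final letter is not what conditions the rule; the first letter is.
"peru" begins with p-. The stems beginning with p- (podmigde → poakdmigde, pafrok → paakfrok) insert -ak- after the first vowel.
So peru → peakru.

peakru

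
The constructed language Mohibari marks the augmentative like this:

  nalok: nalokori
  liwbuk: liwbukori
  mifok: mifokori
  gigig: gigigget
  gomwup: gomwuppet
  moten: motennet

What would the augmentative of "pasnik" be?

pasnikori

liwbuk and gomwup both have last vowel 'u' yet inflect differently (liwbukori, gomwuppet), so the last vowel is not what conditions the rule; the final letter is.
"pasnik" ends in -k. The stems ending in -k (nalok → nalokori, liwbuk → liwbukori, mifok → mifokori) add -ori.
The other pattern: stems ending in -g, -n or -p double the final consonant and add -et.
So pasnik → pasnikori.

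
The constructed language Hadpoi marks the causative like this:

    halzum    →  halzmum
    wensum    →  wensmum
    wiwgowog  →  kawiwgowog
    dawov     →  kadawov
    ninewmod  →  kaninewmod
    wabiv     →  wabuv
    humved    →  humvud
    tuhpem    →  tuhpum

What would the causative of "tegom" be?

kategom

dawov and wabiv both end in -v yet inflect differently (kadawov, wabuv), so the final letter is not what conditions the rule; the last vowel is.
"tegom" has last vowel 'o'. The stems whose last vowel is 'o' (wiwgowog → kawiwgowog, dawov → kadawov, ninewmod → kaninewmod) add the prefix ka-.
The other patterns: stems whose last vowel is 'u' delete the last vowel and add -um; stems whose last vowel is 'e' or 'i' change the last vowel to 'u'.
So tegom → kategom.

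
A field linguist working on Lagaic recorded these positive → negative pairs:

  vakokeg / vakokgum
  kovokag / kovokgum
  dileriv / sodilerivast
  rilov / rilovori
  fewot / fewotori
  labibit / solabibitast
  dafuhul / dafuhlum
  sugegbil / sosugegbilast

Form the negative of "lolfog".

"lolfog" has last vowel 'o'. The stems whose last vowel is 'o' (fewot → fewotori, rilov → rilovori) add -ori.
So lolfog → lolfogori.

lolfogori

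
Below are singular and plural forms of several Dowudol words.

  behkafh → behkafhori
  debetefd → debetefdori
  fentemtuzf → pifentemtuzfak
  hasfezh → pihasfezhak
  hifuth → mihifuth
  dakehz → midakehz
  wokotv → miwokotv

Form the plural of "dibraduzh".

pidibraduzhak

"dibraduzh" has second-to-last letter 'z'. The stems whose second-to-last letter is 'z' (fentemtuzf → pifentemtuzfak, hasfezh → pihasfezhak) add pi- … -ak around the stem.
So dibraduzh → pidibraduzhak.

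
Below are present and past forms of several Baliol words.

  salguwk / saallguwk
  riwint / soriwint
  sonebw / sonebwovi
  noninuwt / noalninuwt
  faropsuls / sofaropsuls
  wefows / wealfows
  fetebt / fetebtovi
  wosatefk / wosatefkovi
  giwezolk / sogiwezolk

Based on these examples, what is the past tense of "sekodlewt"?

wosatefk and salguwk both end in -k yet inflect differently (wosatefkovi, saallguwk), so the final letter is not what conditions the rule; the second-to-last letter is.
"sekodlewt" has second-to-last letter 'w'. The stems whose second-to-last letter is 'w' (salguwk → saallguwk, wefows → wealfows, noninuwt → noalninuwt) insert -al- after the first vowel.
The other patterns: stems whose second-to-last letter is 'b' or 'f' add -ovi; stems whose second-to-last letter is 'l' or 'n' add the prefix so-.
So sekodlewt → sealkodlewt.

sealkodlewt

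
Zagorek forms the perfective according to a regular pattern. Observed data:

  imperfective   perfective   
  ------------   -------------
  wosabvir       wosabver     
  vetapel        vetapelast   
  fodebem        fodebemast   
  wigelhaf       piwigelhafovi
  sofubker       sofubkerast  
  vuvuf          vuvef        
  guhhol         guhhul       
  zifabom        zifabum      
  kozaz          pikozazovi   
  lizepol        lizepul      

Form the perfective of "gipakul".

vuvuf and wigelhaf both end in -f yet inflect differently (vuvef, piwigelhafovi), so the final letter is not what conditions the rule; the last vowel is.
"gipakul" has last vowel 'u'. The one such stem in the data (vuvuf → vuvef) changes the last vowel to 'e' (as does wosabvir), so the same rule applies.
So gipakul → gipakel.

gipakel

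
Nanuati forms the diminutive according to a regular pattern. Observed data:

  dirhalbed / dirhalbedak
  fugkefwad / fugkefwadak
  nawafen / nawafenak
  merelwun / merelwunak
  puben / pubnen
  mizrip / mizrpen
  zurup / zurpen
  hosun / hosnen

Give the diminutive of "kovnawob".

kovnawobak

nawafen and puben both end in -n yet inflect differently (nawafenak, pubnen), so the final letter is not what conditions the rule; the number of vowels is.
"kovnawob" has 3 vowels. The stems with 3 vowels (dirhalbed → dirhalbedak, fugkefwad → fugkefwadak, nawafen → nawafenak) add -ak.
The other pattern: stems with 2 vowels delete the last vowel and add -en.
So kovnawob → kovnawobak.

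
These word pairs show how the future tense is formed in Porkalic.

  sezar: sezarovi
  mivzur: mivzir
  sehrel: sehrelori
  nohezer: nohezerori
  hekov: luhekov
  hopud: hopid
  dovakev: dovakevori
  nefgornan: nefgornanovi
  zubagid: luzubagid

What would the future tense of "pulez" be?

pulezori

sezar and nohezer both end in -r yet inflect differently (sezarovi, nohezerori), so the final letter is not what conditions the rule; the last vowel is.
"pulez" has last vowel 'e'. The stems whose last vowel is 'e' (nohezer → nohezerori, sehrel → sehrelori, dovakev → dovakevori) add -ori.
So pulez → pulezori.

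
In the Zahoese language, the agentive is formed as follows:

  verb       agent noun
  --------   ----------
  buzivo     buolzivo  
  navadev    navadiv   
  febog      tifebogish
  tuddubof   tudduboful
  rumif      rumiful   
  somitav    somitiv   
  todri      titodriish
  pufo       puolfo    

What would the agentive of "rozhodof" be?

rozhodoful

pufo and tuddubof both have last vowel 'o' yet inflect differently (puolfo, tudduboful), so the last vowel is not what conditions the rule; the final letter is.
"rozhodof" ends in -f. The stems ending in -f (tuddubof → tudduboful, rumif → rumiful) add -ul.
The other patterns: stems ending in -v change the last vowel to 'i'; stems ending in -o insert -ol- after the first vowel; stems ending in -g or -i add ti- … -ish around the stem.
So rozhodof → rozhodoful.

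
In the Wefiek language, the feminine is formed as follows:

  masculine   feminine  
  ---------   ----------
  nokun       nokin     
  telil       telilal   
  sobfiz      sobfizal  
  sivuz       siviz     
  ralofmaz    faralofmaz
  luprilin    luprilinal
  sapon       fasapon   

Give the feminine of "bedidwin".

bedidwinal

"bedidwin" has last vowel 'i'. The stems whose last vowel is 'i' (luprilin → luprilinal, sobfiz → sobfizal, telil → telilal) add -al.
So bedidwin → bedidwinal.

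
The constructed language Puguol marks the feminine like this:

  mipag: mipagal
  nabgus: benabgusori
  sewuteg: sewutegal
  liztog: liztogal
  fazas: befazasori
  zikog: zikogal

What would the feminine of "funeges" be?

mipag and fazas both have last vowel 'a' yet inflect differently (mipagal, befazasori), so the last vowel is not what conditions the rule; the final letter is.
"funeges" ends in -s. The stems ending in -s (nabgus → benabgusori, fazas → befazasori) add be- … -ori around the stem.
The other pattern: stems ending in -g add -al.
So funeges → befunegesori.

befunegesori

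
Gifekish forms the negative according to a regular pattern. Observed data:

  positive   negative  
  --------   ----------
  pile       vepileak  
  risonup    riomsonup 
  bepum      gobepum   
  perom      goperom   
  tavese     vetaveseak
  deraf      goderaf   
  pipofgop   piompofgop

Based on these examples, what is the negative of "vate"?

vevateak

"vate" ends in -e. The stems ending in -e (tavese → vetaveseak, pile → vepileak) add ve- … -ak around the stem.
The other patterns: stems ending in -p insert -om- after the first vowel; stems ending in -f or -m add the prefix go-.
So vate → vevateak.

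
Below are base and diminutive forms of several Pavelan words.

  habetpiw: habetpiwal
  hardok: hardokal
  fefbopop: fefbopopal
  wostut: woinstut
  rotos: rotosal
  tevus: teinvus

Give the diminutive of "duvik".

"duvik" has last vowel 'i'. The one such stem in the data (habetpiw → habetpiwal) adds -al, so the same rule applies.
The other pattern: stems whose last vowel is 'u' insert -in- after the first vowel.
So duvik → duvikal.

duvikal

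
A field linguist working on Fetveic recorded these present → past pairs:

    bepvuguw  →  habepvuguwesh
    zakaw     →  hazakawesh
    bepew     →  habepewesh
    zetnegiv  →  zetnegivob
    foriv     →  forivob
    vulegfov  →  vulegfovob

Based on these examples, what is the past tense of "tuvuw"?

hatuvuwesh

"tuvuw" ends in -w. The stems ending in -w (bepvuguw → habepvuguwesh, zakaw → hazakawesh, bepew → habepewesh) add ha- … -esh around the stem.
So tuvuw → hatuvuwesh.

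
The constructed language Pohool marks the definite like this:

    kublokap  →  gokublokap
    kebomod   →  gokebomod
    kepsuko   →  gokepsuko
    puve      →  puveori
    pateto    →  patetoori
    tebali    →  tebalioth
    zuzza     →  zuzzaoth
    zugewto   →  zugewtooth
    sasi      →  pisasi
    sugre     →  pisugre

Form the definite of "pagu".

"pagu" begins with p-. The stems beginning with p- (puve → puveori, pateto → patetoori) add -ori.
So pagu → paguori.

paguori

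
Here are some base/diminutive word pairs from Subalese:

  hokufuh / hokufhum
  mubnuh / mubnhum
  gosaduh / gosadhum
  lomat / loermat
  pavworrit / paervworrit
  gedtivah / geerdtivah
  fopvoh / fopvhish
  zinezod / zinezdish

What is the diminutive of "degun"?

"degun" has last vowel 'u'. The stems whose last vowel is 'u' (hokufuh → hokufhum, gosaduh → gosadhum, mubnuh → mubnhum) delete the last vowel and add -um.
The other patterns: stems whose last vowel is 'a' or 'i' insert -er- after the first vowel; stems whose last vowel is 'o' delete the last vowel and add -ish.
So degun → degnum.

degnum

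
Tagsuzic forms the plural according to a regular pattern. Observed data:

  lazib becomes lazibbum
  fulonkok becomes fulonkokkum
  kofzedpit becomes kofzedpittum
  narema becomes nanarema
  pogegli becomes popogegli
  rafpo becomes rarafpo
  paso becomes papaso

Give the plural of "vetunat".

vetunattum

"vetunat" ends in a consonant. The stems ending in a consonant (lazib → lazibbum, fulonkok → fulonkokkum, kofzedpit → kofzedpittum) double the final consonant and add -um.
The other pattern: stems ending in a vowel repeat the first consonant+vowel as a prefix.
So vetunat → vetunattum.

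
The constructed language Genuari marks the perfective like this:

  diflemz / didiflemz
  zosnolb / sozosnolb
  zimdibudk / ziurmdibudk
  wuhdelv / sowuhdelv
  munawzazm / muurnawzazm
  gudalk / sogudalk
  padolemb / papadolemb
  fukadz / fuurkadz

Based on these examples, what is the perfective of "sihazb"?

"sihazb" has second-to-last letter 'z'. The one such stem in the data (munawzazm → muurnawzazm) inserts -ur- after the first vowel (as do fukadz, zimdibudk), so the same rule applies.
So sihazb → siurhazb.

siurhazb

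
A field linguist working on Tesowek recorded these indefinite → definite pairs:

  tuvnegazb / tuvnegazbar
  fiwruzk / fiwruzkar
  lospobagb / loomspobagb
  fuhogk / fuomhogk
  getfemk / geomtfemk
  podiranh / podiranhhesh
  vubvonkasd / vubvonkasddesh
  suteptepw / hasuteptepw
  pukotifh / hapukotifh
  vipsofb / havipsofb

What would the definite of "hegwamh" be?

heomgwamh

"hegwamh" has second-to-last letter 'm'. The one such stem in the data (getfemk → geomtfemk) inserts -om- after the first vowel (as do lospobagb, fuhogk), so the same rule applies.
The other patterns: stems whose second-to-last letter is 'z' add -ar; stems whose second-to-last letter is 'n' or 's' double the final consonant and add -esh; stems whose second-to-last letter is 'f' or 'p' add the prefix ha-.
So hegwamh → heomgwamh.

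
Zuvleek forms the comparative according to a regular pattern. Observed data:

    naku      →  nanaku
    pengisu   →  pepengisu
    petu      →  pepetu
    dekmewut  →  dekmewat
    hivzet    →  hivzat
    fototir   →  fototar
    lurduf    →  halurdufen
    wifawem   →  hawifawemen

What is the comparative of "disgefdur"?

naku and dekmewut both have last vowel 'u' yet inflect differently (nanaku, dekmewat), so the last vowel is not what conditions the rule; the final letter is.
"disgefdur" ends in -r. The one such stem in the data (fototir → fototar) changes the last vowel to 'a' (as do dekmewut, hivzet), so the same rule applies.
The other patterns: stems ending in -u repeat the first consonant+vowel as a prefix; stems ending in -f or -m add ha- … -en around the stem.
So disgefdur → disgefdar.

disgefdar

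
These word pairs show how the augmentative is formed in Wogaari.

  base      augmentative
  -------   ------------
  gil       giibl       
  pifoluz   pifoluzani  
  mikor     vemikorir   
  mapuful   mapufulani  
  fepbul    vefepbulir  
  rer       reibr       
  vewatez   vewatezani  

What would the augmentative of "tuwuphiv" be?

tuwuphivani

gil and fepbul both end in -l yet inflect differently (giibl, vefepbulir), so the final letter is not what conditions the rule; the number of vowels is.
"tuwuphiv" has 3 vowels. The stems with 3 vowels (mapuful → mapufulani, pifoluz → pifoluzani, vewatez → vewatezani) add -ani.
The other patterns: stems with 1 vowel insert -ib- after the first vowel; stems with 2 vowels add ve- … -ir around the stem.
So tuwuphiv → tuwuphivani.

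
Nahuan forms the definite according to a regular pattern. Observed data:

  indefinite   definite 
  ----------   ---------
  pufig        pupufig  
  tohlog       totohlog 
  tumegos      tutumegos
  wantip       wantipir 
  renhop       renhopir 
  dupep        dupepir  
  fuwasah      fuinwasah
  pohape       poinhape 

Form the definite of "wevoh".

weinvoh

"wevoh" ends in -h. The one such stem in the data (fuwasah → fuinwasah) inserts -in- after the first vowel (as does pohape), so the same rule applies.
The other patterns: stems ending in -g or -s repeat the first consonant+vowel as a prefix; stems ending in -p add -ir.
So wevoh → weinvoh.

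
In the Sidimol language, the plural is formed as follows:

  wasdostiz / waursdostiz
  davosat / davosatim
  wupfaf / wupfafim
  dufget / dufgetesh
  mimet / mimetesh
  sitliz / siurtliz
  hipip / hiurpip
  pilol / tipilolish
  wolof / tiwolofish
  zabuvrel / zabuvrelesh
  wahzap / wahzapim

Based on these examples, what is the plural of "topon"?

davosat and mimet both end in -t yet inflect differently (davosatim, mimetesh), so the final letter is not what conditions the rule; the last vowel is.
"topon" has last vowel 'o'. The stems whose last vowel is 'o' (pilol → tipilolish, wolof → tiwolofish) add ti- … -ish around the stem.
The other patterns: stems whose last vowel is 'a' add -im; stems whose last vowel is 'e' add -esh; stems whose last vowel is 'i' insert -ur- after the first vowel.
So topon → titoponish.

titoponish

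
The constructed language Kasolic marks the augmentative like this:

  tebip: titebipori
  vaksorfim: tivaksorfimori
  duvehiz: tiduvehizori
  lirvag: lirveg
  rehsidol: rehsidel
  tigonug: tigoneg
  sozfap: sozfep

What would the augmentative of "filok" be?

tebip and sozfap both end in -p yet inflect differently (titebipori, sozfep), so the final letter is not what conditions the rule; the last vowel is.
"filok" has last vowel 'o'. The one such stem in the data (rehsidol → rehsidel) changes the last vowel to 'e' (as do lirvag, tigonug), so the same rule applies.
The other pattern: stems whose last vowel is 'i' add ti- … -ori around the stem.
So filok → filek.

filek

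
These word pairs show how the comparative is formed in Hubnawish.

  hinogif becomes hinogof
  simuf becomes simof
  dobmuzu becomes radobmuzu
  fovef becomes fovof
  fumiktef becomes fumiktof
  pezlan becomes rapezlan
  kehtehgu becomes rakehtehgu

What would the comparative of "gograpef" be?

simuf and kehtehgu both have last vowel 'u' yet inflect differently (simof, rakehtehgu), so the last vowel is not what conditions the rule; the final letter is.
"gograpef" ends in -f. The stems ending in -f (hinogif → hinogof, fumiktef → fumiktof, fovef → fovof) change the last vowel to 'o'.
The other pattern: stems ending in -n or -u add the prefix ra-.
So gograpef → gograpof.

gograpof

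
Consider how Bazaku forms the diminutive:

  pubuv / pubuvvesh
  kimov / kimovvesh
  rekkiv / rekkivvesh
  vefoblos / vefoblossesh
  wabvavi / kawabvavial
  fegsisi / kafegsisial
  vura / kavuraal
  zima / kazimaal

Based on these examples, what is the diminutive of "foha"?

rekkiv and wabvavi both have last vowel 'i' yet inflect differently (rekkivvesh, kawabvavial), so the last vowel is not what conditions the rule; whether the stem ends in a vowel or a consonant is.
"foha" ends in a vowel. The stems ending in a vowel (wabvavi → kawabvavial, fegsisi → kafegsisial, vura → kavuraal) add ka- … -al around the stem.
The other pattern: stems ending in a consonant double the final consonant and add -esh.
So foha → kafohaal.

kafohaal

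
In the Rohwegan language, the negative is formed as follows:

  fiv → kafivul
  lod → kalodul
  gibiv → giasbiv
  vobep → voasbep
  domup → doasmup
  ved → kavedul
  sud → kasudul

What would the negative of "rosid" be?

fiv and gibiv both end in -v yet inflect differently (kafivul, giasbiv), so the final letter is not what conditions the rule; the number of vowels is.
"rosid" has 2 vowels. The stems with 2 vowels (gibiv → giasbiv, vobep → voasbep, domup → doasmup) insert -as- after the first vowel.
So rosid → roassid.

roassid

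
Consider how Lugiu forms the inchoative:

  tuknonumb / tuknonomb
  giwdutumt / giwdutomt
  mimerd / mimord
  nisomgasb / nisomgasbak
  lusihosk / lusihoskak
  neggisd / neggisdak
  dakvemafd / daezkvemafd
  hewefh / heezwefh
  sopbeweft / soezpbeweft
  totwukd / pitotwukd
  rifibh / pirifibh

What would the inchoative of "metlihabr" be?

pimetlihabr

tuknonumb and nisomgasb both end in -b yet inflect differently (tuknonomb, nisomgasbak), so the final letter is not what conditions the rule; the second-to-last letter is.
"metlihabr" has second-to-last letter 'b'. The one such stem in the data (rifibh → pirifibh) adds the prefix pi-, so the same rule applies.
The other patterns: stems whose second-to-last letter is 'm' or 'r' change the last vowel to 'o'; stems whose second-to-last letter is 's' add -ak; stems whose second-to-last letter is 'f' insert -ez- after the first vowel.
So metlihabr → pimetlihabr.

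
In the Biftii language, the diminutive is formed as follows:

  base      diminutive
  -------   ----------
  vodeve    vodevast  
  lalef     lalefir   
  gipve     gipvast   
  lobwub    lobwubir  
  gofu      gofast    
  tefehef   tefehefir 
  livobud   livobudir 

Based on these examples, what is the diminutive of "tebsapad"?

tefehef and vodeve both have last vowel 'e' yet inflect differently (tefehefir, vodevast), so the last vowel is not what conditions the rule; whether the stem ends in a vowel or a consonant is.
"tebsapad" ends in a consonant. The stems ending in a consonant (tefehef → tefehefir, lalef → lalefir, lobwub → lobwubir) add -ir.
The other pattern: stems ending in a vowel drop the final letter and add -ast.
So tebsapad → tebsapadir.

tebsapadir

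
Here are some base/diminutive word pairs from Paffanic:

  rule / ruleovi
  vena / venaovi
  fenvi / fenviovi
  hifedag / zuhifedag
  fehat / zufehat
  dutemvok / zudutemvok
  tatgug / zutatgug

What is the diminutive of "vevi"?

veviovi

vena and hifedag both have last vowel 'a' yet inflect differently (venaovi, zuhifedag), so the last vowel is not what conditions the rule; whether the stem ends in a vowel or a consonant is.
"vevi" ends in a vowel. The stems ending in a vowel (rule → ruleovi, vena → venaovi, fenvi → fenviovi) add -ovi.
So vevi → veviovi.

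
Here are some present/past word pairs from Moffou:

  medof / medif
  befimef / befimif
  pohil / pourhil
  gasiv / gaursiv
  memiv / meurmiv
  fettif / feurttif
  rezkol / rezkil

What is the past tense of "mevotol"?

mevotil

pohil and rezkol both end in -l yet inflect differently (pourhil, rezkil), so the final letter is not what conditions the rule; the last vowel is.
"mevotol" has last vowel 'o'. The stems whose last vowel is 'o' (rezkol → rezkil, medof → medif) change the last vowel to 'i'.
The other pattern: stems whose last vowel is 'i' insert -ur- after the first vowel.
So mevotol → mevotil.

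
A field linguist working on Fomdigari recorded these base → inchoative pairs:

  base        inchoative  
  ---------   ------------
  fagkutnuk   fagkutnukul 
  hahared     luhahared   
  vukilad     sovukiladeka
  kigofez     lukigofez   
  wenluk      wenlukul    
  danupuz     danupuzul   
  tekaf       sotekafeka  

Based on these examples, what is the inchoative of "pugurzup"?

pugurzupul

vukilad and hahared both end in -d yet inflect differently (sovukiladeka, luhahared), so the final letter is not what conditions the rule; the last vowel is.
"pugurzup" has last vowel 'u'. The stems whose last vowel is 'u' (danupuz → danupuzul, wenluk → wenlukul, fagkutnuk → fagkutnukul) add -ul.
The other patterns: stems whose last vowel is 'a' add so- … -eka around the stem; stems whose last vowel is 'e' add the prefix lu-.
So pugurzup → pugurzupul.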